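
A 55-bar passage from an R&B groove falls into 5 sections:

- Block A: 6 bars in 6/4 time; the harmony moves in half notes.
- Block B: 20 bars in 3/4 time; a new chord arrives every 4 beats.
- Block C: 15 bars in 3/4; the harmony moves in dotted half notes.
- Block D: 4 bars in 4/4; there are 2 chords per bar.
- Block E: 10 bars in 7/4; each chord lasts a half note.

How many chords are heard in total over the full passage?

A has 36 beats and chords last 2 each, so 18 chords.
B has 60 beats and chords last 4 each, so 15 chords.
C has 45 beats and chords last 3 each, so 15 chords.
D has 16 beats and chords last 2 each, so 8 chords.
E has 70 beats and chords last 2 each, so 35 chords.
Total: 18 + 15 + 15 + 8 + 35 = 91.

91 chords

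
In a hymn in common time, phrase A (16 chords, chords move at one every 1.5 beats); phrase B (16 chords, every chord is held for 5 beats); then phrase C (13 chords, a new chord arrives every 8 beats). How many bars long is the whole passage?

A: 16 × 1.5 = 24 beats = 6 bars.
B: 16 × 5 = 80 beats = 20 bars.
C: 13 × 8 = 104 beats = 26 bars.
Total: 6 + 20 + 26 = 52 bars.

52 bars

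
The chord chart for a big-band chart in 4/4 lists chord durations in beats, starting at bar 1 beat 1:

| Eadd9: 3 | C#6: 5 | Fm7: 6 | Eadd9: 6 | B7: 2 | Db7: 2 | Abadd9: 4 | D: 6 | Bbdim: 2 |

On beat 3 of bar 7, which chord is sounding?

Abadd9

Beat 3 of bar 7 is beat (7−1)×4 + 3 = 27 overall.
Running totals: Eadd9 ends at 3, C#6 ends at 8, Fm7 ends at 14, Eadd9 ends at 20, B7 ends at 22, Db7 ends at 24, Abadd9 ends at 28.
Beat 27 falls within Abadd9.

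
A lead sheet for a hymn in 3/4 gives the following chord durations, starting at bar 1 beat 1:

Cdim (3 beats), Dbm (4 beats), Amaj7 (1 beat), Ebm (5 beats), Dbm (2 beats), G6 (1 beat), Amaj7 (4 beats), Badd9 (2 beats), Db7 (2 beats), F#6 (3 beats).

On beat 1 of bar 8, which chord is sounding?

Beat 1 of bar 8 is beat (8−1)×3 + 1 = 22 overall.
Running totals: Cdim ends at 3, Dbm ends at 7, Amaj7 ends at 8, Ebm ends at 13, Dbm ends at 15, G6 ends at 16, Amaj7 ends at 20, Badd9 ends at 22.
Beat 22 falls within Badd9.

Badd9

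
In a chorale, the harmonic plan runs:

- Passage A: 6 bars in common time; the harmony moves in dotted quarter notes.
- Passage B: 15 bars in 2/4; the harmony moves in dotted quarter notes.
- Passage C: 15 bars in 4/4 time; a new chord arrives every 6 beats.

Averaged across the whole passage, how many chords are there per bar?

A: 6 × 4 = 24 beats ÷ 1.5 = 16 chords.
B: 15 × 2 = 30 beats ÷ 1.5 = 20 chords.
C: 15 × 4 = 60 beats ÷ 6 = 10 chords.
Overall: 46 chords over 36 bars → 46/36 = 23/18 chords per bar.

23/18 chords per bar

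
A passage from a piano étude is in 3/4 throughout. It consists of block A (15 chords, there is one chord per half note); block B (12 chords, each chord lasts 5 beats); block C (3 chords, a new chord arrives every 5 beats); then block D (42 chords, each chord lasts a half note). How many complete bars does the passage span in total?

A: 15 × 2 = 30 beats = 10 bars.
B: 12 × 5 = 60 beats = 20 bars.
C: 3 × 5 = 15 beats = 5 bars.
D: 42 × 2 = 84 beats = 28 bars.
Total: 10 + 20 + 5 + 28 = 63 bars.

63 bars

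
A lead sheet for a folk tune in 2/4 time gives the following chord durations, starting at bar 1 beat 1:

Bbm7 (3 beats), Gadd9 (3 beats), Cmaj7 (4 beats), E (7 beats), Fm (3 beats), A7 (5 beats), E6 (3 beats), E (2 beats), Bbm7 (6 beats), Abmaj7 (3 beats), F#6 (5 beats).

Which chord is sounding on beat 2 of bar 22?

F#6

Beat 2 of bar 22 is beat (22−1)×2 + 2 = 44 overall.
Running totals: Bbm7 ends at 3, Gadd9 ends at 6, Cmaj7 ends at 10, E ends at 17, Fm ends at 20, A7 ends at 25, E6 ends at 28, E ends at 30, Bbm7 ends at 36, Abmaj7 ends at 39, F#6 ends at 44.
Beat 44 falls within F#6.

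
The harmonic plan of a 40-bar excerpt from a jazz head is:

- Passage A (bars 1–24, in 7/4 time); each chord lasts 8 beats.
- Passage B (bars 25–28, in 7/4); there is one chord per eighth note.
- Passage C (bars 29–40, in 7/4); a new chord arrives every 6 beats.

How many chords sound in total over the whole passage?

A: 24 bars × 7 beats = 168 beats; 8 beats/chord → 21 chords.
B: 4 bars × 7 beats = 28 beats; 0.5 beats/chord → 56 chords.
C: 12 bars × 7 beats = 84 beats; 6 beats/chord → 14 chords.
Total: 21 + 56 + 14 = 91.

91 chords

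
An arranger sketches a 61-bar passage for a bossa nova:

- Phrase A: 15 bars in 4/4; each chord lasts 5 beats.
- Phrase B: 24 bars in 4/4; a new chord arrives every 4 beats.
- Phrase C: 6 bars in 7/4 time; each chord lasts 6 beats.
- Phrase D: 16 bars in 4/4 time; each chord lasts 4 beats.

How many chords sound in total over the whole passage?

A: 15·4 = 60 beats, 60/5 = 12 chords.
B: 24·4 = 96 beats, 96/4 = 24 chords.
C: 6·7 = 42 beats, 42/6 = 7 chords.
D: 16·4 = 64 beats, 64/4 = 16 chords.
Total: 12 + 24 + 7 + 16 = 59.

59 chords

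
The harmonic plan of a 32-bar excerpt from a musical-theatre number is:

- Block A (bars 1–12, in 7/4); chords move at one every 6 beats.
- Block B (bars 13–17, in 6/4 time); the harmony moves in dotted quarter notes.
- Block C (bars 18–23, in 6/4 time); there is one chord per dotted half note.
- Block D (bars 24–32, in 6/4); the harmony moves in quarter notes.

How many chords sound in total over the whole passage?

100 chords

A: 12 bars × 7 beats = 84 beats; 6 beats/chord → 14 chords.
B: 5 bars × 6 beats = 30 beats; 1.5 beats/chord → 20 chords.
C: 6 bars × 6 beats = 36 beats; 3 beats/chord → 12 chords.
D: 9 bars × 6 beats = 54 beats; 1 beat/chord → 54 chords.
Total: 14 + 20 + 12 + 54 = 100.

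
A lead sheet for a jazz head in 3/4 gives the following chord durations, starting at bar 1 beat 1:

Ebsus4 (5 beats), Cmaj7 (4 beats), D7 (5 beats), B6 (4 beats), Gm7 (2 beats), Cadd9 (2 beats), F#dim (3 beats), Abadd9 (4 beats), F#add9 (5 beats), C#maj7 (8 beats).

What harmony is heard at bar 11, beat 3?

F#add9

Beat 3 of bar 11 is beat (11−1)×3 + 3 = 33 overall.
Running totals: Ebsus4 ends at 5, Cmaj7 ends at 9, D7 ends at 14, B6 ends at 18, Gm7 ends at 20, Cadd9 ends at 22, F#dim ends at 25, Abadd9 ends at 29, F#add9 ends at 34.
Beat 33 falls within F#add9.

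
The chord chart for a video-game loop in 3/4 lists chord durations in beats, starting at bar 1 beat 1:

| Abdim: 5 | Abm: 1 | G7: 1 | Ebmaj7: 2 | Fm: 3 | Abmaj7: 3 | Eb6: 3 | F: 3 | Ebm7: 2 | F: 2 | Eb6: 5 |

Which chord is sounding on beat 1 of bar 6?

Beat 1 of bar 6 is beat (6−1)×3 + 1 = 16 overall.
Running totals: Abdim ends at 5, Abm ends at 6, G7 ends at 7, Ebmaj7 ends at 9, Fm ends at 12, Abmaj7 ends at 15, Eb6 ends at 18.
Beat 16 falls within Eb6.

Eb6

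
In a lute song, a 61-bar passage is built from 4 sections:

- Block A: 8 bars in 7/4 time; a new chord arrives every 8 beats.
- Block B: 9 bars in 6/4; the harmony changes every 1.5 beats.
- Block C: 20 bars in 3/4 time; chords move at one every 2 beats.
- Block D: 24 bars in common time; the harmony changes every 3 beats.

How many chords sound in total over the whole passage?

105 chords

A has 56 beats and chords last 8 each, so 7 chords.
B has 54 beats and chords last 1.5 each, so 36 chords.
C has 60 beats and chords last 2 each, so 30 chords.
D has 96 beats and chords last 3 each, so 32 chords.
Total: 7 + 36 + 30 + 32 = 105.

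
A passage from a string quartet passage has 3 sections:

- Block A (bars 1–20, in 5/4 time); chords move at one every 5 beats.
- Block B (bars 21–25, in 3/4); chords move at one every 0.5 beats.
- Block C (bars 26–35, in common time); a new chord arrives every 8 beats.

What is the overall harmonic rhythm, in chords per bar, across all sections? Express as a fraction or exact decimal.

11/7 chords per bar

A: 20 bars of 5 beats is 100 beats; at 5 beats each that's 20 chords.
B: 5 bars of 3 beats is 15 beats; at 0.5 beats each that's 30 chords.
C: 10 bars of 4 beats is 40 beats; at 8 beats each that's 5 chords.
Overall: 55 chords over 35 bars → 55/35 = 11/7 chords per bar.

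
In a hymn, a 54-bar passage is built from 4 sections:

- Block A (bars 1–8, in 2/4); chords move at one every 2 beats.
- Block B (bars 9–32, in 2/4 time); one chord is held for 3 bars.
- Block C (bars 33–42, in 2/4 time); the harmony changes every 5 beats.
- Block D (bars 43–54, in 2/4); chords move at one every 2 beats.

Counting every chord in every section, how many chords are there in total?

32 chords

A has 16 beats and chords last 2 each, so 8 chords.
B has 48 beats and chords last 6 each, so 8 chords.
C has 20 beats and chords last 5 each, so 4 chords.
D has 24 beats and chords last 2 each, so 12 chords.
Total: 8 + 8 + 4 + 12 = 32.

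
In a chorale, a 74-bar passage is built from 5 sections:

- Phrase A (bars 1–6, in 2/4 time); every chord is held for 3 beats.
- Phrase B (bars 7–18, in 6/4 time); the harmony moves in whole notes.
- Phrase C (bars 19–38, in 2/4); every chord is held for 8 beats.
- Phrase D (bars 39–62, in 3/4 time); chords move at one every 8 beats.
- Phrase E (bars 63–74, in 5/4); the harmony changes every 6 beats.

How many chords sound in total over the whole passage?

A: 6 bars × 2 beats = 12 beats; 3 beats/chord → 4 chords.
B: 12 bars × 6 beats = 72 beats; 4 beats/chord → 18 chords.
C: 20 bars × 2 beats = 40 beats; 8 beats/chord → 5 chords.
D: 24 bars × 3 beats = 72 beats; 8 beats/chord → 9 chords.
E: 12 bars × 5 beats = 60 beats; 6 beats/chord → 10 chords.
Total: 4 + 18 + 5 + 9 + 10 = 46.

46 chords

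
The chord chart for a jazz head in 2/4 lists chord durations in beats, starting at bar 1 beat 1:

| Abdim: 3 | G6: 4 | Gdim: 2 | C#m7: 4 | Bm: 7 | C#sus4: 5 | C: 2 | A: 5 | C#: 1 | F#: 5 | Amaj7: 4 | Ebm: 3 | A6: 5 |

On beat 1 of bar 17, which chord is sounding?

Beat 1 of bar 17 is beat (17−1)×2 + 1 = 33 overall.
Running totals: Abdim ends at 3, G6 ends at 7, Gdim ends at 9, C#m7 ends at 13, Bm ends at 20, C#sus4 ends at 25, C ends at 27, A ends at 32, C# ends at 33.
Beat 33 falls within C#.

C#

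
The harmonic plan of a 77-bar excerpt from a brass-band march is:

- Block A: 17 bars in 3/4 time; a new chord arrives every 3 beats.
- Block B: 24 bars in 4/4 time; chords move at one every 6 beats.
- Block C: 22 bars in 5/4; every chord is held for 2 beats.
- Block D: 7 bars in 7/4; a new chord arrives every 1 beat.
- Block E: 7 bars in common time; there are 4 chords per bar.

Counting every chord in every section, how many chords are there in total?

165 chords

A: 17·3 = 51 beats, 51/3 = 17 chords.
B: 24·4 = 96 beats, 96/6 = 16 chords.
C: 22·5 = 110 beats, 110/2 = 55 chords.
D: 7·7 = 49 beats, 49/1 = 49 chords.
E: 7·4 = 28 beats, 28/1 = 28 chords.
Total: 17 + 16 + 55 + 49 + 28 = 165.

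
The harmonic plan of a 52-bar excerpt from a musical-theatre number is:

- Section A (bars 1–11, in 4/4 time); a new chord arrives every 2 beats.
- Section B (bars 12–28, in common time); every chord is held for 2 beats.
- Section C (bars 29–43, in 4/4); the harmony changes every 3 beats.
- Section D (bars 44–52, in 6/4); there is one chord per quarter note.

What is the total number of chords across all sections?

130 chords

A: 11 bars × 4 beats = 44 beats; 2 beats/chord → 22 chords.
B: 17 bars × 4 beats = 68 beats; 2 beats/chord → 34 chords.
C: 15 bars × 4 beats = 60 beats; 3 beats/chord → 20 chords.
D: 9 bars × 6 beats = 54 beats; 1 beat/chord → 54 chords.
Total: 22 + 34 + 20 + 54 = 130.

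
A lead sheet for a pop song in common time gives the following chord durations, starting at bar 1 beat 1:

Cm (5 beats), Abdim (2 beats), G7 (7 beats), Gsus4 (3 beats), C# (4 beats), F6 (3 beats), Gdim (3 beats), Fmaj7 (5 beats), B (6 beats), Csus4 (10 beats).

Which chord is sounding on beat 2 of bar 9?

B

Beat 2 of bar 9 is beat (9−1)×4 + 2 = 34 overall.
Running totals: Cm ends at 5, Abdim ends at 7, G7 ends at 14, Gsus4 ends at 17, C# ends at 21, F6 ends at 24, Gdim ends at 27, Fmaj7 ends at 32, B ends at 38.
Beat 34 falls within B.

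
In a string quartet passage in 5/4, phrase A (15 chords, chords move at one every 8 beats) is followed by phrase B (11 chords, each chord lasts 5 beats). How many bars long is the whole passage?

A: 15 × 8 = 120 beats = 24 bars.
B: 11 × 5 = 55 beats = 11 bars.
Total: 24 + 11 = 35 bars.

35 bars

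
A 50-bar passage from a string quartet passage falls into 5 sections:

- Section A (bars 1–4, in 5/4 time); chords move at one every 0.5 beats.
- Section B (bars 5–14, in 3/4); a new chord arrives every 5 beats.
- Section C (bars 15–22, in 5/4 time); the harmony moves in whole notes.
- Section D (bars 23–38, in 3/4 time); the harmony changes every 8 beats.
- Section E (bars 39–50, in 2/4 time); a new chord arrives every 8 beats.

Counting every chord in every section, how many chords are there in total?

A: 4·5 = 20 beats, 20/0.5 = 40 chords.
B: 10·3 = 30 beats, 30/5 = 6 chords.
C: 8·5 = 40 beats, 40/4 = 10 chords.
D: 16·3 = 48 beats, 48/8 = 6 chords.
E: 12·2 = 24 beats, 24/8 = 3 chords.
Total: 40 + 6 + 10 + 6 + 3 = 65.

65 chords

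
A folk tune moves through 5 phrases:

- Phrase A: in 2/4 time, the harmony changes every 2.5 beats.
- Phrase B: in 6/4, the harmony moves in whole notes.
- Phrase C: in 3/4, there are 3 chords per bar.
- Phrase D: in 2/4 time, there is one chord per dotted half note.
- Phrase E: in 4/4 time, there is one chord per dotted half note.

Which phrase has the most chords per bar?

A: each chord is 2.5 beats in 2/4, so 0.8 per bar.
B: each chord is 4 beats in 6/4, so 1.5 per bar.
C: each chord is 1 beat in 3/4, so 3 per bar.
D: each chord is 3 beats in 2/4, so 2/3 per bar.
E: each chord is 3 beats in 4/4, so 4/3 per bar.
Fastest is C at 3 chords/bar.

Phrase C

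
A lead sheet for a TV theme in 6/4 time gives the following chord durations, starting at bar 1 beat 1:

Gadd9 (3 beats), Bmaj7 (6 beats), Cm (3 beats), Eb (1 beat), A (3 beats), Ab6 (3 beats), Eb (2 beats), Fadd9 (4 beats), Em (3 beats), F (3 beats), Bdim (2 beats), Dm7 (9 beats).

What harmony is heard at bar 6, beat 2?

Beat 2 of bar 6 is beat (6−1)×6 + 2 = 32 overall.
Running totals: Gadd9 ends at 3, Bmaj7 ends at 9, Cm ends at 12, Eb ends at 13, A ends at 16, Ab6 ends at 19, Eb ends at 21, Fadd9 ends at 25, Em ends at 28, F ends at 31, Bdim ends at 33.
Beat 32 falls within Bdim.

Bdim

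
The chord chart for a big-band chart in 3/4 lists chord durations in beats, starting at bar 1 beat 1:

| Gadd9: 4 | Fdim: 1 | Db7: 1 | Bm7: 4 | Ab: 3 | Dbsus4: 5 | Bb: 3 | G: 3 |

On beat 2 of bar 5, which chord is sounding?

Beat 2 of bar 5 is beat (5−1)×3 + 2 = 14 overall.
Running totals: Gadd9 ends at 4, Fdim ends at 5, Db7 ends at 6, Bm7 ends at 10, Ab ends at 13, Dbsus4 ends at 18.
Beat 14 falls within Dbsus4.

Dbsus4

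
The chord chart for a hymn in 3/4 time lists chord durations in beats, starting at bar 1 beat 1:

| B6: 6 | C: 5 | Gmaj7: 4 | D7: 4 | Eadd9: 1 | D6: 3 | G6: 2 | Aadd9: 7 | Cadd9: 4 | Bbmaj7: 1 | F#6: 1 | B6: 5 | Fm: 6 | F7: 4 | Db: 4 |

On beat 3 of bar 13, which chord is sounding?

Beat 3 of bar 13 is beat (13−1)×3 + 3 = 39 overall.
Running totals: B6 ends at 6, C ends at 11, Gmaj7 ends at 15, D7 ends at 19, Eadd9 ends at 20, D6 ends at 23, G6 ends at 25, Aadd9 ends at 32, Cadd9 ends at 36, Bbmaj7 ends at 37, F#6 ends at 38, B6 ends at 43.
Beat 39 falls within B6.

B6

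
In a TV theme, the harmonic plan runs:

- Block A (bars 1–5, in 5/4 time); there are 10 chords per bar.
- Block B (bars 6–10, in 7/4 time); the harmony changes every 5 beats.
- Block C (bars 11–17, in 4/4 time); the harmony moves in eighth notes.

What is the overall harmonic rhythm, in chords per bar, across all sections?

113/17 chords per bar

A: 5 bars of 5 beats is 25 beats; at 0.5 beats each that's 50 chords.
B: 5 bars of 7 beats is 35 beats; at 5 beats each that's 7 chords.
C: 7 bars of 4 beats is 28 beats; at 0.5 beats each that's 56 chords.
Overall: 113 chords over 17 bars → 113/17 = 113/17 chords per bar.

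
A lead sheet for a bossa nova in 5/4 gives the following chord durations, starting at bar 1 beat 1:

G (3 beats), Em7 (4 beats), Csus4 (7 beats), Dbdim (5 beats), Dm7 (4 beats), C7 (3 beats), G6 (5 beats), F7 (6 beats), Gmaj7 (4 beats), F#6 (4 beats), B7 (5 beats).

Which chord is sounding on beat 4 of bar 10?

Beat 4 of bar 10 is beat (10−1)×5 + 4 = 49 overall.
Running totals: G ends at 3, Em7 ends at 7, Csus4 ends at 14, Dbdim ends at 19, Dm7 ends at 23, C7 ends at 26, G6 ends at 31, F7 ends at 37, Gmaj7 ends at 41, F#6 ends at 45, B7 ends at 50.
Beat 49 falls within B7.

B7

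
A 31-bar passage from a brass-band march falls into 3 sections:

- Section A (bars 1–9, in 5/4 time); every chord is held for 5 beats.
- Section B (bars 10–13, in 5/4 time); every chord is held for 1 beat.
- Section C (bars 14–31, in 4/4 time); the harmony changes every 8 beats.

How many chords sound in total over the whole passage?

38 chords

A: 9 bars × 5 beats = 45 beats; 5 beats/chord → 9 chords.
B: 4 bars × 5 beats = 20 beats; 1 beat/chord → 20 chords.
C: 18 bars × 4 beats = 72 beats; 8 beats/chord → 9 chords.
Total: 9 + 20 + 9 = 38.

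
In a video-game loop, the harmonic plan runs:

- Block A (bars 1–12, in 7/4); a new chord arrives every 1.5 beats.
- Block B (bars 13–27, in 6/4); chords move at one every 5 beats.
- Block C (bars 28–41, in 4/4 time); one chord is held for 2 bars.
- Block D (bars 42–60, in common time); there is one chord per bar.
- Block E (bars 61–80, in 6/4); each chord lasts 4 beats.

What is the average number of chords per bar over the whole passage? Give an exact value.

A: 12 bars of 7 beats is 84 beats; at 1.5 beats each that's 56 chords.
B: 15 bars of 6 beats is 90 beats; at 5 beats each that's 18 chords.
C: 14 bars of 4 beats is 56 beats; at 8 beats each that's 7 chords.
D: 19 bars of 4 beats is 76 beats; at 4 beats each that's 19 chords.
E: 20 bars of 6 beats is 120 beats; at 4 beats each that's 30 chords.
Overall: 130 chords over 80 bars → 130/80 = 1.625 chords per bar.

1.625 chords per bar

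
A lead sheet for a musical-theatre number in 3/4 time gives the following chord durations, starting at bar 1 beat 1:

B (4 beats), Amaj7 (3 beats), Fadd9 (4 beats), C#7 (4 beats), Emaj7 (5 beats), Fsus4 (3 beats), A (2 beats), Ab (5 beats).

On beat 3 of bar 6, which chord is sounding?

Beat 3 of bar 6 is beat (6−1)×3 + 3 = 18 overall.
Running totals: B ends at 4, Amaj7 ends at 7, Fadd9 ends at 11, C#7 ends at 15, Emaj7 ends at 20.
Beat 18 falls within Emaj7.

Emaj7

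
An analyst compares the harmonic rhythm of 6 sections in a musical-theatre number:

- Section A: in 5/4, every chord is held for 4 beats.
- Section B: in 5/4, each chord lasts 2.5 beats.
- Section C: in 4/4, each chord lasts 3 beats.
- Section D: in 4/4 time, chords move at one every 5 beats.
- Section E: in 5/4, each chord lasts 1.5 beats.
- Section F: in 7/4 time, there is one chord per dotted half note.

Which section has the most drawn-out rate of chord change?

A: 5 beats/bar ÷ 4 beats/chord = 1.25 chords/bar.
B: 5 beats/bar ÷ 2.5 beats/chord = 2 chords/bar.
C: 4 beats/bar ÷ 3 beats/chord = 4/3 chords/bar.
D: 4 beats/bar ÷ 5 beats/chord = 0.8 chords/bar.
E: 5 beats/bar ÷ 1.5 beats/chord = 10/3 chords/bar.
F: 7 beats/bar ÷ 3 beats/chord = 7/3 chords/bar.
Slowest is D at 0.8 chords/bar.

Section D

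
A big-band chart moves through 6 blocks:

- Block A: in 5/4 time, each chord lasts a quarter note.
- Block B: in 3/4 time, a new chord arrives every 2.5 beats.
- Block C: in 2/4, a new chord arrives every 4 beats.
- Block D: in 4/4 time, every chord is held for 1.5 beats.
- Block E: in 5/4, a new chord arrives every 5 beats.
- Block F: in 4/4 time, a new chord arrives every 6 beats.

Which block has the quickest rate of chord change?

Block A

A: 5/1 = 5 chords/bar.
B: 3/2.5 = 1.2 chords/bar.
C: 2/4 = 0.5 chords/bar.
D: 4/1.5 = 8/3 chords/bar.
E: 5/5 = 1 chord/bar.
F: 4/6 = 2/3 chords/bar.
Fastest is A at 5 chords/bar.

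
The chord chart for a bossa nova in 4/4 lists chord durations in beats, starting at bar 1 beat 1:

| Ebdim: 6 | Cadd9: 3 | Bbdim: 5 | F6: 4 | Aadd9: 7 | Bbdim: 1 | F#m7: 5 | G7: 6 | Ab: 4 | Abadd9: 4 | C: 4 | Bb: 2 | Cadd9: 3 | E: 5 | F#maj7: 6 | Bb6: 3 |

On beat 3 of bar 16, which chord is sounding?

F#maj7

Beat 3 of bar 16 is beat (16−1)×4 + 3 = 63 overall.
Running totals: Ebdim ends at 6, Cadd9 ends at 9, Bbdim ends at 14, F6 ends at 18, Aadd9 ends at 25, Bbdim ends at 26, F#m7 ends at 31, G7 ends at 37, Ab ends at 41, Abadd9 ends at 45, C ends at 49, Bb ends at 51, Cadd9 ends at 54, E ends at 59, F#maj7 ends at 65.
Beat 63 falls within F#maj7.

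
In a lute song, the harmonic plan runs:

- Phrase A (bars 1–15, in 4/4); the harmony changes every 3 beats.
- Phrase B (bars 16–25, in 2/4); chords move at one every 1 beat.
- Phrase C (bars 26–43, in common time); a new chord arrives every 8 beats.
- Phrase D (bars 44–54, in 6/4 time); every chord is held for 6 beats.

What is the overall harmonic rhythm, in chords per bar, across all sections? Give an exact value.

10/9 chords per bar

A: 15 × 4 = 60 beats ÷ 3 = 20 chords.
B: 10 × 2 = 20 beats ÷ 1 = 20 chords.
C: 18 × 4 = 72 beats ÷ 8 = 9 chords.
D: 11 × 6 = 66 beats ÷ 6 = 11 chords.
Overall: 60 chords over 54 bars → 60/54 = 10/9 chords per bar.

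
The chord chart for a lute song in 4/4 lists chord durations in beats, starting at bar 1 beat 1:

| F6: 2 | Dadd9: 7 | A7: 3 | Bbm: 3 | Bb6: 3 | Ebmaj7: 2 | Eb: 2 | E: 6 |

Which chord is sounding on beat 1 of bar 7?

E

Beat 1 of bar 7 is beat (7−1)×4 + 1 = 25 overall.
Running totals: F6 ends at 2, Dadd9 ends at 9, A7 ends at 12, Bbm ends at 15, Bb6 ends at 18, Ebmaj7 ends at 20, Eb ends at 22, E ends at 28.
Beat 25 falls within E.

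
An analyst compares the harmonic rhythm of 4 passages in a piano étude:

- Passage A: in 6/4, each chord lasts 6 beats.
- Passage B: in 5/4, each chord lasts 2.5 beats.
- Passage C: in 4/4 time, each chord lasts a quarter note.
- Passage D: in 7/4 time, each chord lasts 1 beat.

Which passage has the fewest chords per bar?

Passage A

A: 6/6 = 1 chord/bar.
B: 5/2.5 = 2 chords/bar.
C: 4/1 = 4 chords/bar.
D: 7/1 = 7 chords/bar.
Slowest is A at 1 chords/bar.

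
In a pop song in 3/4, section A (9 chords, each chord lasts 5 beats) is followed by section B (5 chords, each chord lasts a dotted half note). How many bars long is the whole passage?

20 bars

A: 9 × 5 = 45 beats = 15 bars.
B: 5 × 3 = 15 beats = 5 bars.
Total: 15 + 5 = 20 bars.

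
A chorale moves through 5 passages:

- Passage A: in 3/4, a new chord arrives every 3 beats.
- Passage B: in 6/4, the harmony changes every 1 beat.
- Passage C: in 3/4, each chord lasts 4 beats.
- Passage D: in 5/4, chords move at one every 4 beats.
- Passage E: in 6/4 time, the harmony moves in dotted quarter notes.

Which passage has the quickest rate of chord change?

Passage B

A: 3/3 = 1 chord/bar.
B: 6/1 = 6 chords/bar.
C: 3/4 = 0.75 chords/bar.
D: 5/4 = 1.25 chords/bar.
E: 6/1.5 = 4 chords/bar.
Fastest is B at 6 chords/bar.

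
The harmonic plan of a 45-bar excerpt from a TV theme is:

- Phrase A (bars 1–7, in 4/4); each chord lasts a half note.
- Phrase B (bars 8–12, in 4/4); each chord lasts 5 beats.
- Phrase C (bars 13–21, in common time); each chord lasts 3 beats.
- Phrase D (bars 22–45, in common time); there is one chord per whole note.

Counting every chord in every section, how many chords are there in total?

A has 28 beats and chords last 2 each, so 14 chords.
B has 20 beats and chords last 5 each, so 4 chords.
C has 36 beats and chords last 3 each, so 12 chords.
D has 96 beats and chords last 4 each, so 24 chords.
Total: 14 + 4 + 12 + 24 = 54.

54 chords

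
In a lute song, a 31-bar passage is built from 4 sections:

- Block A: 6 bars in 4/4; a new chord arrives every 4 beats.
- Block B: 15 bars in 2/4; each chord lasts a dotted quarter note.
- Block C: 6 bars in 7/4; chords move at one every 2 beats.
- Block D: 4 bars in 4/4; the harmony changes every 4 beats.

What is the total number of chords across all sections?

51 chords

A has 24 beats and chords last 4 each, so 6 chords.
B has 30 beats and chords last 1.5 each, so 20 chords.
C has 42 beats and chords last 2 each, so 21 chords.
D has 16 beats and chords last 4 each, so 4 chords.
Total: 6 + 20 + 21 + 4 = 51.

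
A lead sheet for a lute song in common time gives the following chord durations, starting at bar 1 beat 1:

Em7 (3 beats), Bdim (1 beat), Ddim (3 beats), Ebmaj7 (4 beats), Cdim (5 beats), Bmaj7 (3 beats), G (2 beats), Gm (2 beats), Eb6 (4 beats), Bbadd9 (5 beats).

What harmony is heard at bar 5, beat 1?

Beat 1 of bar 5 is beat (5−1)×4 + 1 = 17 overall.
Running totals: Em7 ends at 3, Bdim ends at 4, Ddim ends at 7, Ebmaj7 ends at 11, Cdim ends at 16, Bmaj7 ends at 19.
Beat 17 falls within Bmaj7.

Bmaj7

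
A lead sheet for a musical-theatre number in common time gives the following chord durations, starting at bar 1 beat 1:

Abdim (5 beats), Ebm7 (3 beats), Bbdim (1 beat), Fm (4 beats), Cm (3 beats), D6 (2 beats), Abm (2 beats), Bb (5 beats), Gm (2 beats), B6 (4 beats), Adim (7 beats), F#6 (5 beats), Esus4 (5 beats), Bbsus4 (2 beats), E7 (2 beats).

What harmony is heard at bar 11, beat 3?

F#6

Beat 3 of bar 11 is beat (11−1)×4 + 3 = 43 overall.
Running totals: Abdim ends at 5, Ebm7 ends at 8, Bbdim ends at 9, Fm ends at 13, Cm ends at 16, D6 ends at 18, Abm ends at 20, Bb ends at 25, Gm ends at 27, B6 ends at 31, Adim ends at 38, F#6 ends at 43.
Beat 43 falls within F#6.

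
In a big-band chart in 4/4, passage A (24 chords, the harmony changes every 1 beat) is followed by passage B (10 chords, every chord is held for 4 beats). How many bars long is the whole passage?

16 bars

A: 24 × 1 = 24 beats = 6 bars.
B: 10 × 4 = 40 beats = 10 bars.
Total: 6 + 10 = 16 bars.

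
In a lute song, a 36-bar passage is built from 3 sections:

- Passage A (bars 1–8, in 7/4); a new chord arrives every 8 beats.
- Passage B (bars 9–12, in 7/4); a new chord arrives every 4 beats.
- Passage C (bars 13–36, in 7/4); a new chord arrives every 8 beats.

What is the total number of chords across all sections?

35 chords

A: 8 bars × 7 beats = 56 beats; 8 beats/chord → 7 chords.
B: 4 bars × 7 beats = 28 beats; 4 beats/chord → 7 chords.
C: 24 bars × 7 beats = 168 beats; 8 beats/chord → 21 chords.
Total: 7 + 7 + 21 = 35.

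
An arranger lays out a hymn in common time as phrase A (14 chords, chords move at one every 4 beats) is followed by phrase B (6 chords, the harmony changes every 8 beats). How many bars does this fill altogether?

A: 14 × 4 = 56 beats = 14 bars.
B: 6 × 8 = 48 beats = 12 bars.
Total: 14 + 12 = 26 bars.

26 bars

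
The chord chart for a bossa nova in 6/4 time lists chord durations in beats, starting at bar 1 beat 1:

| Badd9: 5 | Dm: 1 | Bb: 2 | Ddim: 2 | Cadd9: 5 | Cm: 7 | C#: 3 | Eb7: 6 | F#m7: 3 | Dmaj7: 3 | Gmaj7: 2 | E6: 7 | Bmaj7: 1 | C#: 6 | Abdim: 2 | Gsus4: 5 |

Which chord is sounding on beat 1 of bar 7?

Beat 1 of bar 7 is beat (7−1)×6 + 1 = 37 overall.
Running totals: Badd9 ends at 5, Dm ends at 6, Bb ends at 8, Ddim ends at 10, Cadd9 ends at 15, Cm ends at 22, C# ends at 25, Eb7 ends at 31, F#m7 ends at 34, Dmaj7 ends at 37.
Beat 37 falls within Dmaj7.

Dmaj7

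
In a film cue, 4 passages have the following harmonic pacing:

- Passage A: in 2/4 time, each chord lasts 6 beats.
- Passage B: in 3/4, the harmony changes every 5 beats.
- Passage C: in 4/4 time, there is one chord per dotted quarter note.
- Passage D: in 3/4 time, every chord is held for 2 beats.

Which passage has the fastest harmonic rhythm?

Passage C

A: 2 beats/bar ÷ 6 beats/chord = 1/3 chords/bar.
B: 3 beats/bar ÷ 5 beats/chord = 0.6 chords/bar.
C: 4 beats/bar ÷ 1.5 beats/chord = 8/3 chords/bar.
D: 3 beats/bar ÷ 2 beats/chord = 1.5 chords/bar.
Fastest is C at 8/3 chords/bar.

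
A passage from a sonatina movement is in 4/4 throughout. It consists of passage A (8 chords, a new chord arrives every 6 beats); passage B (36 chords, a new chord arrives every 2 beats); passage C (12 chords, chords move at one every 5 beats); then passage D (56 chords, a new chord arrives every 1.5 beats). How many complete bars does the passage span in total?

66 bars

A: 8 × 6 = 48 beats = 12 bars.
B: 36 × 2 = 72 beats = 18 bars.
C: 12 × 5 = 60 beats = 15 bars.
D: 56 × 1.5 = 84 beats = 21 bars.
Total: 12 + 18 + 15 + 21 = 66 bars.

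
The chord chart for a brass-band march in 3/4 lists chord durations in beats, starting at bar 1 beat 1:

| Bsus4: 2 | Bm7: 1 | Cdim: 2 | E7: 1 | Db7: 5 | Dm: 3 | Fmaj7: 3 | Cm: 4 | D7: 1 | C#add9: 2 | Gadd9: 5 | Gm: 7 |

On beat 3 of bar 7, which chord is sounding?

Beat 3 of bar 7 is beat (7−1)×3 + 3 = 21 overall.
Running totals: Bsus4 ends at 2, Bm7 ends at 3, Cdim ends at 5, E7 ends at 6, Db7 ends at 11, Dm ends at 14, Fmaj7 ends at 17, Cm ends at 21.
Beat 21 falls within Cm.

Cm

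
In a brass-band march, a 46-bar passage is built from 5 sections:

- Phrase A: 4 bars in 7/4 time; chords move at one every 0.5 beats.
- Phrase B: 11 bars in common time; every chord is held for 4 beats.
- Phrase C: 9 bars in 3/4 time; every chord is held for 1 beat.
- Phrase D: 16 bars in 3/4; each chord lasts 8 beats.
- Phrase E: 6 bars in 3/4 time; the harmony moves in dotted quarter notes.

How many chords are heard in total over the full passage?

112 chords

A: 4·7 = 28 beats, 28/0.5 = 56 chords.
B: 11·4 = 44 beats, 44/4 = 11 chords.
C: 9·3 = 27 beats, 27/1 = 27 chords.
D: 16·3 = 48 beats, 48/8 = 6 chords.
E: 6·3 = 18 beats, 18/1.5 = 12 chords.
Total: 56 + 11 + 27 + 6 + 12 = 112.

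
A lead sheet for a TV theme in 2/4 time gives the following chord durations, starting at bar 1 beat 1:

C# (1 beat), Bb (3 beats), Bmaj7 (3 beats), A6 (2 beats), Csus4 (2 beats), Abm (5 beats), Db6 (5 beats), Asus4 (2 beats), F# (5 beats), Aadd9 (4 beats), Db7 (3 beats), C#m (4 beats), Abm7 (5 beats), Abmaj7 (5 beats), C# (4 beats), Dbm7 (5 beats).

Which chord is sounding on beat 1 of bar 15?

Aadd9

Beat 1 of bar 15 is beat (15−1)×2 + 1 = 29 overall.
Running totals: C# ends at 1, Bb ends at 4, Bmaj7 ends at 7, A6 ends at 9, Csus4 ends at 11, Abm ends at 16, Db6 ends at 21, Asus4 ends at 23, F# ends at 28, Aadd9 ends at 32.
Beat 29 falls within Aadd9.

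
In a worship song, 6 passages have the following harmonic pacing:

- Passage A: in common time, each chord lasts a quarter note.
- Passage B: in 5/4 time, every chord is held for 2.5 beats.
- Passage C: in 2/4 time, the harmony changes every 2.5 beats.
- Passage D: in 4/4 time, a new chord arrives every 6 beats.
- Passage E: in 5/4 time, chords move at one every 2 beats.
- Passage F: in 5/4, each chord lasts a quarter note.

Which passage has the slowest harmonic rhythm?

Passage D

A: 4 beats/bar ÷ 1 beat/chord = 4 chords/bar.
B: 5 beats/bar ÷ 2.5 beats/chord = 2 chords/bar.
C: 2 beats/bar ÷ 2.5 beats/chord = 0.8 chords/bar.
D: 4 beats/bar ÷ 6 beats/chord = 2/3 chords/bar.
E: 5 beats/bar ÷ 2 beats/chord = 2.5 chords/bar.
F: 5 beats/bar ÷ 1 beat/chord = 5 chords/bar.
Slowest is D at 2/3 chords/bar.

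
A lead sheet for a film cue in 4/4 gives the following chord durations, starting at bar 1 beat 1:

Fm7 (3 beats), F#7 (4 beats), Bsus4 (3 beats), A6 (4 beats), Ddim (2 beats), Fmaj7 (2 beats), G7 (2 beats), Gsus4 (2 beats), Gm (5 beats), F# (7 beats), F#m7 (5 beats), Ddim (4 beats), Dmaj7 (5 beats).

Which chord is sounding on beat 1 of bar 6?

Gsus4

Beat 1 of bar 6 is beat (6−1)×4 + 1 = 21 overall.
Running totals: Fm7 ends at 3, F#7 ends at 7, Bsus4 ends at 10, A6 ends at 14, Ddim ends at 16, Fmaj7 ends at 18, G7 ends at 20, Gsus4 ends at 22.
Beat 21 falls within Gsus4.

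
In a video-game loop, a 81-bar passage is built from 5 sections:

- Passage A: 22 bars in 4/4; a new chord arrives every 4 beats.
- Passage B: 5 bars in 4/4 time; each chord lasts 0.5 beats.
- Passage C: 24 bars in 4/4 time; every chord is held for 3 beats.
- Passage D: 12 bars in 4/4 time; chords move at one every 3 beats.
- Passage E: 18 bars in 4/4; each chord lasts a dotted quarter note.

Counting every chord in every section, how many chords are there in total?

158 chords

A: 22 bars × 4 beats = 88 beats; 4 beats/chord → 22 chords.
B: 5 bars × 4 beats = 20 beats; 0.5 beats/chord → 40 chords.
C: 24 bars × 4 beats = 96 beats; 3 beats/chord → 32 chords.
D: 12 bars × 4 beats = 48 beats; 3 beats/chord → 16 chords.
E: 18 bars × 4 beats = 72 beats; 1.5 beats/chord → 48 chords.
Total: 22 + 40 + 32 + 16 + 48 = 158.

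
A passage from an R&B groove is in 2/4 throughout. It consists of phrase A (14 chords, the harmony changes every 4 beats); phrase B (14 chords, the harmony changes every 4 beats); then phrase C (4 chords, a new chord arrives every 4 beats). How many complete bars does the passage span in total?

A: 14 × 4 = 56 beats = 28 bars.
B: 14 × 4 = 56 beats = 28 bars.
C: 4 × 4 = 16 beats = 8 bars.
Total: 28 + 28 + 8 = 64 bars.

64 bars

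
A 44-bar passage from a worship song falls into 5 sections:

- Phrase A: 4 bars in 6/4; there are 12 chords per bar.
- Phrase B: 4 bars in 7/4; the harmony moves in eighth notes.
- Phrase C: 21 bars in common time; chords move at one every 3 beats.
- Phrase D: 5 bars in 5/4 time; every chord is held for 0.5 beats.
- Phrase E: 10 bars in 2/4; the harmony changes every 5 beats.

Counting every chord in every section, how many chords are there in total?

186 chords

A has 24 beats and chords last 0.5 each, so 48 chords.
B has 28 beats and chords last 0.5 each, so 56 chords.
C has 84 beats and chords last 3 each, so 28 chords.
D has 25 beats and chords last 0.5 each, so 50 chords.
E has 20 beats and chords last 5 each, so 4 chords.
Total: 48 + 56 + 28 + 50 + 4 = 186.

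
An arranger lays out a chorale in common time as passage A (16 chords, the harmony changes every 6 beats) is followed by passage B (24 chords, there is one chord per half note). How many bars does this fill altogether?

36 bars

A: 16 × 6 = 96 beats = 24 bars.
B: 24 × 2 = 48 beats = 12 bars.
Total: 24 + 12 = 36 bars.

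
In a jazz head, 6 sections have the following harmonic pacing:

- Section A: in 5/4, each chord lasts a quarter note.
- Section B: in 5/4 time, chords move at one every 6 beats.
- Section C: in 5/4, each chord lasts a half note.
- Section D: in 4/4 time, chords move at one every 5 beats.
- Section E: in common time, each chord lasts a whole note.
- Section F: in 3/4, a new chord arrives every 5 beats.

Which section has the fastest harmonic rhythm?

Section A

A: 5 beats/bar ÷ 1 beat/chord = 5 chords/bar.
B: 5 beats/bar ÷ 6 beats/chord = 5/6 chords/bar.
C: 5 beats/bar ÷ 2 beats/chord = 2.5 chords/bar.
D: 4 beats/bar ÷ 5 beats/chord = 0.8 chords/bar.
E: 4 beats/bar ÷ 4 beats/chord = 1 chord/bar.
F: 3 beats/bar ÷ 5 beats/chord = 0.6 chords/bar.
Fastest is A at 5 chords/bar.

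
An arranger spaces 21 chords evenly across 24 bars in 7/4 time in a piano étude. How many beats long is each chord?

8 beats

24 bars × 7 beats/bar = 168 beats total.
168 beats ÷ 21 chords = 8 beats per chord.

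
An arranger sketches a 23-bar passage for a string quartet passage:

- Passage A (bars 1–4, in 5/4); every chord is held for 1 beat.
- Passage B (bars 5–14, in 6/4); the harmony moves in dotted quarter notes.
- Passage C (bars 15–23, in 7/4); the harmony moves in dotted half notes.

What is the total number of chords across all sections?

81 chords

A: 4·5 = 20 beats, 20/1 = 20 chords.
B: 10·6 = 60 beats, 60/1.5 = 40 chords.
C: 9·7 = 63 beats, 63/3 = 21 chords.
Total: 20 + 40 + 21 = 81.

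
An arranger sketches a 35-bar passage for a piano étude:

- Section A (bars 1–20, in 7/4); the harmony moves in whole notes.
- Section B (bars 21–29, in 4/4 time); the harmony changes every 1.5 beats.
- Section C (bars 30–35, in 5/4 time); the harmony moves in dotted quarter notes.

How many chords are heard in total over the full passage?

79 chords

A: 20·7 = 140 beats, 140/4 = 35 chords.
B: 9·4 = 36 beats, 36/1.5 = 24 chords.
C: 6·5 = 30 beats, 30/1.5 = 20 chords.
Total: 35 + 24 + 20 = 79.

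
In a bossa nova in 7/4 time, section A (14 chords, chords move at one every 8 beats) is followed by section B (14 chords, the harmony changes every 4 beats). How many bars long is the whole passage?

A: 14 × 8 = 112 beats = 16 bars.
B: 14 × 4 = 56 beats = 8 bars.
Total: 16 + 8 = 24 bars.

24 bars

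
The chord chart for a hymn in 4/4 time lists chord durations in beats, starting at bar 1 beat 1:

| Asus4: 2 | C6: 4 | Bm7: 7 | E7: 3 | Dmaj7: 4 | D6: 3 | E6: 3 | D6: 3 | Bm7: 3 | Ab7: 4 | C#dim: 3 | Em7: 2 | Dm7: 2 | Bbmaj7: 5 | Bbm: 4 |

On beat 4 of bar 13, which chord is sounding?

Beat 4 of bar 13 is beat (13−1)×4 + 4 = 52 overall.
Running totals: Asus4 ends at 2, C6 ends at 6, Bm7 ends at 13, E7 ends at 16, Dmaj7 ends at 20, D6 ends at 23, E6 ends at 26, D6 ends at 29, Bm7 ends at 32, Ab7 ends at 36, C#dim ends at 39, Em7 ends at 41, Dm7 ends at 43, Bbmaj7 ends at 48, Bbm ends at 52.
Beat 52 falls within Bbm.

Bbm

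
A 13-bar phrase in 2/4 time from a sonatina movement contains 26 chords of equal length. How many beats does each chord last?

13 bars × 2 beats/bar = 26 beats total.
26 beats ÷ 26 chords = 1 beats per chord.
(That is a quarter note.)

1 beat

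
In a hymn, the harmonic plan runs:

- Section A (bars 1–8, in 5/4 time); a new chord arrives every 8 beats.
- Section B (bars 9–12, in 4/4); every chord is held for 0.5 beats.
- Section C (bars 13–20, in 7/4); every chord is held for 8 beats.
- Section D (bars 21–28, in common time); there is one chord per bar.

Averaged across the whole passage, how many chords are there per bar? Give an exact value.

A: 8 bars of 5 beats is 40 beats; at 8 beats each that's 5 chords.
B: 4 bars of 4 beats is 16 beats; at 0.5 beats each that's 32 chords.
C: 8 bars of 7 beats is 56 beats; at 8 beats each that's 7 chords.
D: 8 bars of 4 beats is 32 beats; at 4 beats each that's 8 chords.
Overall: 52 chords over 28 bars → 52/28 = 13/7 chords per bar.

13/7 chords per bar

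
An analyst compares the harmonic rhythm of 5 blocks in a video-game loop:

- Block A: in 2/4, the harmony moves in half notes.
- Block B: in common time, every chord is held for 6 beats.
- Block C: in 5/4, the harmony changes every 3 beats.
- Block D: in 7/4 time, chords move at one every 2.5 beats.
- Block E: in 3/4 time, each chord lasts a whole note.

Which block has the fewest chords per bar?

Block B

A: 2/2 = 1 chord/bar.
B: 4/6 = 2/3 chords/bar.
C: 5/3 = 5/3 chords/bar.
D: 7/2.5 = 2.8 chords/bar.
E: 3/4 = 0.75 chords/bar.
Slowest is B at 2/3 chords/bar.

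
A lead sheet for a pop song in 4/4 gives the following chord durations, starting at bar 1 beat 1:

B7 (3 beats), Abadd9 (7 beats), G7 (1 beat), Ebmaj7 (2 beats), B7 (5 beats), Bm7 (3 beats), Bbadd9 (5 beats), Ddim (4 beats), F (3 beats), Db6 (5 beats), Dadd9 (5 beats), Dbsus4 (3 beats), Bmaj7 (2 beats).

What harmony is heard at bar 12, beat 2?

Beat 2 of bar 12 is beat (12−1)×4 + 2 = 46 overall.
Running totals: B7 ends at 3, Abadd9 ends at 10, G7 ends at 11, Ebmaj7 ends at 13, B7 ends at 18, Bm7 ends at 21, Bbadd9 ends at 26, Ddim ends at 30, F ends at 33, Db6 ends at 38, Dadd9 ends at 43, Dbsus4 ends at 46.
Beat 46 falls within Dbsus4.

Dbsus4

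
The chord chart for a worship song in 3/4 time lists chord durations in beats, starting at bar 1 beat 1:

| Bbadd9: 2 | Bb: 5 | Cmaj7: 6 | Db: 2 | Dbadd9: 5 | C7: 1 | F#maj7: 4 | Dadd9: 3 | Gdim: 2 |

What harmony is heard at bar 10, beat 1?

Dadd9

Beat 1 of bar 10 is beat (10−1)×3 + 1 = 28 overall.
Running totals: Bbadd9 ends at 2, Bb ends at 7, Cmaj7 ends at 13, Db ends at 15, Dbadd9 ends at 20, C7 ends at 21, F#maj7 ends at 25, Dadd9 ends at 28.
Beat 28 falls within Dadd9.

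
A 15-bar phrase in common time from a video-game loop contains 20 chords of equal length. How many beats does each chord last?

3 beats

15 bars × 4 beats/bar = 60 beats total.
60 beats ÷ 20 chords = 3 beats per chord.
(That is a dotted half note.)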